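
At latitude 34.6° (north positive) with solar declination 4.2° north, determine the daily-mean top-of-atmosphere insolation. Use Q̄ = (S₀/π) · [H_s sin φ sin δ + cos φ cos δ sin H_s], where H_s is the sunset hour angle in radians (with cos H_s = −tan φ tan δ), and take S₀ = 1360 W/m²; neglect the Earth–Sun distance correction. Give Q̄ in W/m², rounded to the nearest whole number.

The sunset hour angle satisfies cos H_s = −tan φ tan δ = -0.0507, giving H_s = 92.91°. In radians, H_s = 1.6216.
H_s sin φ sin δ = 1.6216 × 0.5678 × 0.0732 = 0.0674.
cos φ cos δ sin H_s = 0.8231 × 0.9973 × 0.9987 = 0.8198.
Q̄ = (1360/π) × (0.0674 + 0.8198) = 432.90 × 0.8872 = 384.07 W/m².

384 W/m²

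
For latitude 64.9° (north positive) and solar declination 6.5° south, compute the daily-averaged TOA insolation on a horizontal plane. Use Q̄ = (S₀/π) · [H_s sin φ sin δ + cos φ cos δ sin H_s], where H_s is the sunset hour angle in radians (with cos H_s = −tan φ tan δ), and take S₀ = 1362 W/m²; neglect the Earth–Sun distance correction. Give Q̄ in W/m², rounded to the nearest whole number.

118 W/m²

cos H_s = −tan(64.9°) · tan(-6.5°) = 0.2432, so H_s = arccos(0.2432) = 75.92°. In radians, H_s = 1.3251.
H_s sin φ sin δ = 1.3251 × 0.9056 × -0.1132 = -0.1358.
cos φ cos δ sin H_s = 0.4242 × 0.9936 × 0.9700 = 0.4088.
Q̄ = (1362/π) × (-0.1358 + 0.4088) = 433.54 × 0.2730 = 118.36 W/m².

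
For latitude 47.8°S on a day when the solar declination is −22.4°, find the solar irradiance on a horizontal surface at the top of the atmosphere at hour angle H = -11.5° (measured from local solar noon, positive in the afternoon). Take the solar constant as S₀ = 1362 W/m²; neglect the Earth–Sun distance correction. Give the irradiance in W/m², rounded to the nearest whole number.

1213 W/m²

cos θ_z = sin φ sin δ + cos φ cos δ cos H = (-0.7408)(-0.3811) + (0.6717)(0.9245)(0.9799) = 0.8908.
Top-of-atmosphere irradiance = S₀ cos θ_z = 1362 × 0.8908 = 1213.27 W/m².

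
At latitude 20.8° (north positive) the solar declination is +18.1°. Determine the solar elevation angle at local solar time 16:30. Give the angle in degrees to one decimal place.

26.8°

Hour angle H = 15° × (16.5 − 12) = 67.50°.
With φ = 20.8°, δ = 18.1°, H = 67.50°: sin φ sin δ = 0.1103, cos φ cos δ cos H = 0.3400, so cos θ_z = 0.4503.
θ_z = arccos(0.4503) = 63.24°, so the elevation is 90° − 63.24° = 26.76°.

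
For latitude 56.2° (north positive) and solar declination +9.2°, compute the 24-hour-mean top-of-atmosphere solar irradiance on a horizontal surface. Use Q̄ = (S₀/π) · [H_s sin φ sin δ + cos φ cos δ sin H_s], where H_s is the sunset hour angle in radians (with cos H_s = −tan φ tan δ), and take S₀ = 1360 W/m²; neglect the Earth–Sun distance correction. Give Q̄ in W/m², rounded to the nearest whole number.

335 W/m²

cos H_s = −tan(56.2°) · tan(9.2°) = -0.2419, so H_s = arccos(-0.2419) = 104.00°. In radians, H_s = 1.8151.
H_s sin φ sin δ = 1.8151 × 0.8310 × 0.1599 = 0.2412.
cos φ cos δ sin H_s = 0.5563 × 0.9871 × 0.9703 = 0.5328.
Q̄ = (1360/π) × (0.2412 + 0.5328) = 432.90 × 0.7740 = 335.06 W/m².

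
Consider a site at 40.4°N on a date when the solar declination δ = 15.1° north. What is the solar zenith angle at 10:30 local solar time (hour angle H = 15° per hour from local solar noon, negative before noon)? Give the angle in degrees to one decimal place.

Hour angle H = 15° × (10.5 − 12) = -22.50°.
cos θ_z = sin φ sin δ + cos φ cos δ cos H = (0.6481)(0.2605) + (0.7615)(0.9655)(0.9239) = 0.8481.
θ_z = arccos(0.8481) = 31.99°.

32.0°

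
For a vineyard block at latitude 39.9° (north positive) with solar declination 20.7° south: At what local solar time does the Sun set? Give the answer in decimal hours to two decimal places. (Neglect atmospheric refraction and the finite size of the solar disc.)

16.77 h

−tan φ tan δ = −(0.8361)(-0.3779) = 0.3160; H_s = arccos(0.3160) = 71.58°.
Sunset is at 12 + H_s/15 = 12 + 4.772 = 16.772 h local solar time.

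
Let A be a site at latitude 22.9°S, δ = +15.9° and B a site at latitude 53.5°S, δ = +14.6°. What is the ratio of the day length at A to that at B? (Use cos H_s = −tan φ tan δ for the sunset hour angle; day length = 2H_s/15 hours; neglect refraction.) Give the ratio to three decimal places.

A: H_s = arccos(−tan -22.9° · tan 15.9°) = 83.09°, so 2H_s/15 = 11.0787 h.
B: H_s = arccos(−tan -53.5° · tan 14.6°) = 69.39°, so 2H_s/15 = 9.2520 h.
Ratio A/B = 11.0787 / 9.2520 = 1.1974.

1.197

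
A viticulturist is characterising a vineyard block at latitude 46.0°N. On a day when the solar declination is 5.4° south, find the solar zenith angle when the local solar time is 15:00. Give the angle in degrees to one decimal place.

65.1°

Hour angle H = 15° × (15 − 12) = 45.00°.
cos θ_z = sin φ sin δ + cos φ cos δ cos H = (0.7193)(-0.0941) + (0.6947)(0.9956)(0.7071) = 0.4214.
θ_z = arccos(0.4214) = 65.08°.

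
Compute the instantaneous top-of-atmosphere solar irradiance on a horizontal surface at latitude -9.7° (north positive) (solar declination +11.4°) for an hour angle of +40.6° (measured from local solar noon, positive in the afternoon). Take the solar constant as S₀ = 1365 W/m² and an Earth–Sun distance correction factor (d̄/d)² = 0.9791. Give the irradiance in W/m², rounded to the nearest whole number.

cos θ_z = sin φ sin δ + cos φ cos δ cos H = (-0.1685)(0.1977) + (0.9857)(0.9803)(0.7593) = 0.7004.
Top-of-atmosphere irradiance = S₀ (d̄/d)² cos θ_z = 1365 × 0.9791 × 0.7004 = 936.06 W/m².

936 W/m²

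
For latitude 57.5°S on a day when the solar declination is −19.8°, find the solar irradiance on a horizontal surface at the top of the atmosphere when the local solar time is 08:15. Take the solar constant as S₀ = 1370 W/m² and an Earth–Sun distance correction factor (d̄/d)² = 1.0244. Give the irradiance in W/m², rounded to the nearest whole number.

795 W/m²

Hour angle H = 15° × (8.25 − 12) = -56.25°.
cos θ_z = sin(-57.5°) sin(-19.8°) + cos(-57.5°) cos(-19.8°) cos(-56.25°) = 0.2857 + 0.2809 = 0.5666.
Top-of-atmosphere irradiance = S₀ (d̄/d)² cos θ_z = 1370 × 1.0244 × 0.5666 = 795.18 W/m².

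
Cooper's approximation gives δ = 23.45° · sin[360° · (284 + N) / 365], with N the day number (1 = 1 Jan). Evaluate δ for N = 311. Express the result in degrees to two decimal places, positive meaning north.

360 × (284 + 311) / 365 = 586.849°; sin(586.849°) = -0.7296.
δ = 23.45 × -0.7296 = -17.109° ≈ -17.11°.

-17.11°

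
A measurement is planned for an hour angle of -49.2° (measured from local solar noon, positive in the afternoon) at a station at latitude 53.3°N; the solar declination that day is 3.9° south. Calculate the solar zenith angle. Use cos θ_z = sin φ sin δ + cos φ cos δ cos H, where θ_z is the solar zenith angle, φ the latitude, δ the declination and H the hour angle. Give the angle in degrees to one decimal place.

70.4°

cos θ_z = sin(53.3°) sin(-3.9°) + cos(53.3°) cos(-3.9°) cos(-49.20°) = -0.0545 + 0.3896 = 0.3351.
θ_z = arccos(0.3351) = 70.42°.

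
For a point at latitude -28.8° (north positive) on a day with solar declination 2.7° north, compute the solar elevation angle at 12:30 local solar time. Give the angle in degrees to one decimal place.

57.7°

Hour angle H = 15° × (12.5 − 12) = 7.50°.
With φ = -28.8°, δ = 2.7°, H = 7.50°: sin φ sin δ = -0.0227, cos φ cos δ cos H = 0.8678, so cos θ_z = 0.8451.
θ_z = arccos(0.8451) = 32.32°, so the elevation is 90° − 32.32° = 57.68°.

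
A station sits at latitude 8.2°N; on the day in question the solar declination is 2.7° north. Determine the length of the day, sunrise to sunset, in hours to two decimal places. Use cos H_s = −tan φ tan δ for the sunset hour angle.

12.05 hours

cos H_s = −tan(8.2°) · tan(2.7°) = -0.0068, so H_s = arccos(-0.0068) = 90.39°.
Day length = 2 H_s / 15° h⁻¹ = 180.78° / 15 = 12.052 h.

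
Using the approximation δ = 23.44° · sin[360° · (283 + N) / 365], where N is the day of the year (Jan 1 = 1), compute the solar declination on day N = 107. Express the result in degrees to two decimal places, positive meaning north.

360 × (283 + 107) / 365 = 384.658°; sin(384.658°) = 0.4172.
δ = 23.44 × 0.4172 = 9.779° ≈ +9.78°.

+9.78°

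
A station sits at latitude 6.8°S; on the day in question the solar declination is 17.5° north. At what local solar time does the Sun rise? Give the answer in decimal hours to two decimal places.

−tan φ tan δ = −(-0.1192)(0.3153) = 0.0376; H_s = arccos(0.0376) = 87.85°.
Sunrise is at 12 − H_s/15 = 12 − 5.857 = 6.143 h local solar time.

6.14 h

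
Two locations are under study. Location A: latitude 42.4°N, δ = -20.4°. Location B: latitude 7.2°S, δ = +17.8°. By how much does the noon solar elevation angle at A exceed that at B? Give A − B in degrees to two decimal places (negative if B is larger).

A: 90° − |42.4 − (-20.4)| = 27.20°.
B: 90° − |-7.2 − (17.8)| = 65.00°.
A − B = 27.20 − 65.00 = -37.80°.

-37.80°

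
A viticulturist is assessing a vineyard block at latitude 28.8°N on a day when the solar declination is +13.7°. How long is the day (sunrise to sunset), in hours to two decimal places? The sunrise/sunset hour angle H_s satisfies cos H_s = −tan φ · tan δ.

13.03 hours

cos H_s = −tan(28.8°) · tan(13.7°) = -0.1340, so H_s = arccos(-0.1340) = 97.70°.
Day length = 2 H_s / 15° h⁻¹ = 195.40° / 15 = 13.027 h.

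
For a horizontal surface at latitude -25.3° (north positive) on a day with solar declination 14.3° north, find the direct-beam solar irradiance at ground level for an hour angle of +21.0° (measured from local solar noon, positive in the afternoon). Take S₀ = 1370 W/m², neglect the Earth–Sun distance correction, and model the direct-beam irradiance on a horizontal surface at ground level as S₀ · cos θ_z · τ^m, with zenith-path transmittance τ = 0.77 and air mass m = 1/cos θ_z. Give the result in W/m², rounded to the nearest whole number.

With φ = -25.3°, δ = 14.3°, H = 21.00°: sin φ sin δ = -0.1056, cos φ cos δ cos H = 0.8179, so cos θ_z = 0.7123.
Air mass m = 1/cos θ_z = 1/0.7123 = 1.404; τ^m = 0.77^1.404 = 0.6928.
Surface direct beam = 1370 × 0.7123 × 0.6928 = 676.07 W/m².

676 W/m²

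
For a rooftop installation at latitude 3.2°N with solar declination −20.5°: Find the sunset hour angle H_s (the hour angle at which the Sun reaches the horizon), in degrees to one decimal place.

88.8°

The sunset hour angle satisfies cos H_s = −tan φ tan δ = 0.0209, giving H_s = 88.80°.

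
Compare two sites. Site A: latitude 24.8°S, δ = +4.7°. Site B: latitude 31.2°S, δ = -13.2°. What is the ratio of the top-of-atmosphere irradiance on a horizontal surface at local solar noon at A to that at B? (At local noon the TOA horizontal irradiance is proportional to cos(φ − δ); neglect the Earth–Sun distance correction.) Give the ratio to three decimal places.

A: cos θ_z = cos(-24.8° − (4.7°)) = 0.8704.
B: cos θ_z = cos(-31.2° − (-13.2°)) = 0.9511.
Ratio A/B = 0.8704 / 0.9511 = 0.9152.

0.915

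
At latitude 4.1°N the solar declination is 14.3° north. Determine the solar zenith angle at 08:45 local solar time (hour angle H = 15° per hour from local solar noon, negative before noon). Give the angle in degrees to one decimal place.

Hour angle H = 15° × (8.75 − 12) = -48.75°.
With φ = 4.1°, δ = 14.3°, H = -48.75°: sin φ sin δ = 0.0177, cos φ cos δ cos H = 0.6373, so cos θ_z = 0.6550.
θ_z = arccos(0.6550) = 49.08°.

49.1°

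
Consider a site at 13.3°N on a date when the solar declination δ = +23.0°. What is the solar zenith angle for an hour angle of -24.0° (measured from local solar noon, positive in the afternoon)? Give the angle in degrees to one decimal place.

24.7°

With φ = 13.3°, δ = 23.0°, H = -24.00°: sin φ sin δ = 0.0899, cos φ cos δ cos H = 0.8184, so cos θ_z = 0.9083.
θ_z = arccos(0.9083) = 24.73°.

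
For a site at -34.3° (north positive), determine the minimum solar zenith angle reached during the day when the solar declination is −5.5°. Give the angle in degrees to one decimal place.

28.8°

At local solar noon the hour angle is zero, so the zenith angle is |φ − δ| = |-34.3° − (-5.5°)| = 28.8°.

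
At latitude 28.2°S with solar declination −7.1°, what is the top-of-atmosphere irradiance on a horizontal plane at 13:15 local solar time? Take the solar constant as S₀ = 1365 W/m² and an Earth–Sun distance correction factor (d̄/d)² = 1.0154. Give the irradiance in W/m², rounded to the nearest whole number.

1229 W/m²

Hour angle H = 15° × (13.25 − 12) = 18.75°.
With φ = -28.2°, δ = -7.1°, H = 18.75°: sin φ sin δ = 0.0584, cos φ cos δ cos H = 0.8281, so cos θ_z = 0.8865.
Top-of-atmosphere irradiance = S₀ (d̄/d)² cos θ_z = 1365 × 1.0154 × 0.8865 = 1228.71 W/m².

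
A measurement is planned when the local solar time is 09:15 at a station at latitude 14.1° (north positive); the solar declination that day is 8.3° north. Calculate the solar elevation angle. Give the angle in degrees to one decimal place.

49.2°

Hour angle H = 15° × (9.25 − 12) = -41.25°.
cos θ_z = sin(14.1°) sin(8.3°) + cos(14.1°) cos(8.3°) cos(-41.25°) = 0.0352 + 0.7216 = 0.7568.
θ_z = arccos(0.7568) = 40.82°, so the elevation is 90° − 40.82° = 49.18°.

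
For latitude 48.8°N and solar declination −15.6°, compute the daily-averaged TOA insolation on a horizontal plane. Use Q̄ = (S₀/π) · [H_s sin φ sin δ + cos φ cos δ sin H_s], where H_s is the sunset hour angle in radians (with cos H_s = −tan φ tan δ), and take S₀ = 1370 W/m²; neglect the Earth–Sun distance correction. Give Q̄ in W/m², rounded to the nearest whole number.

152 W/m²

cos H_s = −tan(48.8°) · tan(-15.6°) = 0.3189, so H_s = arccos(0.3189) = 71.40°. In radians, H_s = 1.2462.
H_s sin φ sin δ = 1.2462 × 0.7524 × -0.2689 = -0.2521.
cos φ cos δ sin H_s = 0.6587 × 0.9632 × 0.9478 = 0.6013.
Q̄ = (1370/π) × (-0.2521 + 0.6013) = 436.08 × 0.3492 = 152.28 W/m².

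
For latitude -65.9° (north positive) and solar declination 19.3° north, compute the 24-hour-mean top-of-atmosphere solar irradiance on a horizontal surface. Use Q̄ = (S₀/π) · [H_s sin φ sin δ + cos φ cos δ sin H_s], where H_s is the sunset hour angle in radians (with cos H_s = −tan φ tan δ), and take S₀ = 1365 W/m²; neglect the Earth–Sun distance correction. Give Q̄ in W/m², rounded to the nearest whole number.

The sunset hour angle satisfies cos H_s = −tan φ tan δ = 0.7829, giving H_s = 38.47°. In radians, H_s = 0.6714.
H_s sin φ sin δ = 0.6714 × -0.9128 × 0.3305 = -0.2025.
cos φ cos δ sin H_s = 0.4083 × 0.9438 × 0.6221 = 0.2397.
Q̄ = (1365/π) × (-0.2025 + 0.2397) = 434.49 × 0.0372 = 16.16 W/m².

16 W/m²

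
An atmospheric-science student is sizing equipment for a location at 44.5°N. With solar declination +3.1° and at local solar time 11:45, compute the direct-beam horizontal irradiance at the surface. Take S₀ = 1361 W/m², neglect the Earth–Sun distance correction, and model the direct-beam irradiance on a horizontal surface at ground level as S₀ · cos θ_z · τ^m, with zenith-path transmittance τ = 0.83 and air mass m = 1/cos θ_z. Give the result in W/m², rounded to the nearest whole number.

794 W/m²

Hour angle H = 15° × (11.75 − 12) = -3.75°.
With φ = 44.5°, δ = 3.1°, H = -3.75°: sin φ sin δ = 0.0379, cos φ cos δ cos H = 0.7107, so cos θ_z = 0.7486.
Air mass m = 1/cos θ_z = 1/0.7486 = 1.336; τ^m = 0.83^1.336 = 0.7796.
Surface direct beam = 1361 × 0.7486 × 0.7796 = 794.29 W/m².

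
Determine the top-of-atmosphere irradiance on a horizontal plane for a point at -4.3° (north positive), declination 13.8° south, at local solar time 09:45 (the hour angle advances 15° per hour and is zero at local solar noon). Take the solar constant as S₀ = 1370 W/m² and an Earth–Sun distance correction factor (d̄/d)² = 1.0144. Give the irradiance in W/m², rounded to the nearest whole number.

Hour angle H = 15° × (9.75 − 12) = -33.75°.
cos θ_z = sin φ sin δ + cos φ cos δ cos H = (-0.0750)(-0.2385) + (0.9972)(0.9711)(0.8315) = 0.8231.
Top-of-atmosphere irradiance = S₀ (d̄/d)² cos θ_z = 1370 × 1.0144 × 0.8231 = 1143.89 W/m².

1144 W/m²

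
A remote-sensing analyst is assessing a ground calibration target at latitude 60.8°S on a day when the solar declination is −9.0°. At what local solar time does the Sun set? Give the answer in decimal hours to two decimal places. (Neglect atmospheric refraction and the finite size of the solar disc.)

19.10 h

−tan φ tan δ = −(-1.7893)(-0.1584) = -0.2834; H_s = arccos(-0.2834) = 106.46°.
Sunset is at 12 + H_s/15 = 12 + 7.097 = 19.097 h local solar time.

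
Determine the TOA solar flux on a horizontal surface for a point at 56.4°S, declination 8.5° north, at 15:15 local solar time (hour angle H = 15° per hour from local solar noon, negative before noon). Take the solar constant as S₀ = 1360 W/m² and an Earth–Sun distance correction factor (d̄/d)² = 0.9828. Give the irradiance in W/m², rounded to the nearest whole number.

318 W/m²

Hour angle H = 15° × (15.25 − 12) = 48.75°.
cos θ_z = sin φ sin δ + cos φ cos δ cos H = (-0.8329)(0.1478) + (0.5534)(0.9890)(0.6593) = 0.2377.
Top-of-atmosphere irradiance = S₀ (d̄/d)² cos θ_z = 1360 × 0.9828 × 0.2377 = 317.71 W/m².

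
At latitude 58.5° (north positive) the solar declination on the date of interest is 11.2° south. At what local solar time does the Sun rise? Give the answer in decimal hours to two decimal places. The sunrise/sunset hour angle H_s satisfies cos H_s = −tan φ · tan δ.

7.26 h

−tan φ tan δ = −(1.6319)(-0.1980) = 0.3231; H_s = arccos(0.3231) = 71.15°.
Sunrise is at 12 − H_s/15 = 12 − 4.743 = 7.257 h local solar time.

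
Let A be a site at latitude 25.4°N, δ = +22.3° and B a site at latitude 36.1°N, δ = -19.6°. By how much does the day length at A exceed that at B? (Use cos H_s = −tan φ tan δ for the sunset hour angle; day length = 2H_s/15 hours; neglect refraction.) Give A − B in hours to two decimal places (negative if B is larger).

A: H_s = arccos(−tan 25.4° · tan 22.3°) = 101.23°, so 2H_s/15 = 13.4973 h.
B: H_s = arccos(−tan 36.1° · tan -19.6°) = 74.95°, so 2H_s/15 = 9.9933 h.
A − B = 13.4973 − 9.9933 = 3.5040 h.

+3.50 h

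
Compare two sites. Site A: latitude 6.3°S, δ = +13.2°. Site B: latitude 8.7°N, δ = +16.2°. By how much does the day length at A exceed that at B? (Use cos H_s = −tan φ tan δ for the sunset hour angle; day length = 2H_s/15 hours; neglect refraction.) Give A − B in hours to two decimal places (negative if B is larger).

A: H_s = arccos(−tan -6.3° · tan 13.2°) = 88.52°, so 2H_s/15 = 11.8027 h.
B: H_s = arccos(−tan 8.7° · tan 16.2°) = 92.55°, so 2H_s/15 = 12.3400 h.
A − B = 11.8027 − 12.3400 = -0.5373 h.

-0.54 h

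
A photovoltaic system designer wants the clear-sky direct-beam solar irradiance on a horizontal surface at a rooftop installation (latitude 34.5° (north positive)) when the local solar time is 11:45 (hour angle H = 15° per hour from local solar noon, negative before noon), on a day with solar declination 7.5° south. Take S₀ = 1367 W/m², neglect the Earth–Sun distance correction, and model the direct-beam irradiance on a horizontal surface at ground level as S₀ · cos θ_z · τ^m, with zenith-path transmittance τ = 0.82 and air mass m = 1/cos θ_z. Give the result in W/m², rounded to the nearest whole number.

Hour angle H = 15° × (11.75 − 12) = -3.75°.
cos θ_z = sin φ sin δ + cos φ cos δ cos H = (0.5664)(-0.1305) + (0.8241)(0.9914)(0.9979) = 0.7414.
Air mass m = 1/cos θ_z = 1/0.7414 = 1.349; τ^m = 0.82^1.349 = 0.7651.
Surface direct beam = 1367 × 0.7414 × 0.7651 = 775.42 W/m².

775 W/m²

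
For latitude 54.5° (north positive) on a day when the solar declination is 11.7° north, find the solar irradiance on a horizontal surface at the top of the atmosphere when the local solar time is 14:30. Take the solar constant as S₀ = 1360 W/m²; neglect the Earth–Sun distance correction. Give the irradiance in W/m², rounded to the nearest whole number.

Hour angle H = 15° × (14.5 − 12) = 37.50°.
cos θ_z = sin φ sin δ + cos φ cos δ cos H = (0.8141)(0.2028) + (0.5807)(0.9792)(0.7934) = 0.6162.
Top-of-atmosphere irradiance = S₀ cos θ_z = 1360 × 0.6162 = 838.03 W/m².

838 W/m²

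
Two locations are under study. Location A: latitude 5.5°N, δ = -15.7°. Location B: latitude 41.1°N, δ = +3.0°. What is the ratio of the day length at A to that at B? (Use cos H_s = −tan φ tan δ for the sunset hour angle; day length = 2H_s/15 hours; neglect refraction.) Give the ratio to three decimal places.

0.955

A: H_s = arccos(−tan 5.5° · tan -15.7°) = 88.45°, so 2H_s/15 = 11.7933 h.
B: H_s = arccos(−tan 41.1° · tan 3.0°) = 92.62°, so 2H_s/15 = 12.3493 h.
Ratio A/B = 11.7933 / 12.3493 = 0.9550.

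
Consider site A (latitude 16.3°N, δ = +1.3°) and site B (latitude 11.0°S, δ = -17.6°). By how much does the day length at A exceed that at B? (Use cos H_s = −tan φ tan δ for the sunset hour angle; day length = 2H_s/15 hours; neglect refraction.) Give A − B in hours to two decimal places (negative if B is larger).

A: H_s = arccos(−tan 16.3° · tan 1.3°) = 90.38°, so 2H_s/15 = 12.0507 h.
B: H_s = arccos(−tan -11.0° · tan -17.6°) = 93.54°, so 2H_s/15 = 12.4720 h.
A − B = 12.0507 − 12.4720 = -0.4213 h.

-0.42 h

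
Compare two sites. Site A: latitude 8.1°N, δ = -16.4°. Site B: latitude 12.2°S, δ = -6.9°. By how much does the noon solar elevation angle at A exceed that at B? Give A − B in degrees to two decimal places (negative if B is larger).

A: 90° − |8.1 − (-16.4)| = 65.50°.
B: 90° − |-12.2 − (-6.9)| = 84.70°.
A − B = 65.50 − 84.70 = -19.20°.

-19.20°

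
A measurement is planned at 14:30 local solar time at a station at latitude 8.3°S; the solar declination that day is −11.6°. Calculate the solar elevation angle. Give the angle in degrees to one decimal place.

52.9°

Hour angle H = 15° × (14.5 − 12) = 37.50°.
With φ = -8.3°, δ = -11.6°, H = 37.50°: sin φ sin δ = 0.0290, cos φ cos δ cos H = 0.7690, so cos θ_z = 0.7980.
θ_z = arccos(0.7980) = 37.06°, so the elevation is 90° − 37.06° = 52.94°.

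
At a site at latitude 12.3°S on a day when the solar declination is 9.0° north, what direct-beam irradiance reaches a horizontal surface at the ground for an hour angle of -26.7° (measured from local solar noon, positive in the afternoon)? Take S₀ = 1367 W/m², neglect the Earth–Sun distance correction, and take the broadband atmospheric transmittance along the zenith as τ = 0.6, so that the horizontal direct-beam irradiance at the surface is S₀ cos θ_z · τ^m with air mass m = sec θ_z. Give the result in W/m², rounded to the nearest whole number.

cos θ_z = sin(-12.3°) sin(9.0°) + cos(-12.3°) cos(9.0°) cos(-26.70°) = -0.0333 + 0.8621 = 0.8288.
Air mass m = 1/cos θ_z = 1/0.8288 = 1.207; τ^m = 0.6^1.207 = 0.5398.
Surface direct beam = 1367 × 0.8288 × 0.5398 = 611.58 W/m².

612 W/m²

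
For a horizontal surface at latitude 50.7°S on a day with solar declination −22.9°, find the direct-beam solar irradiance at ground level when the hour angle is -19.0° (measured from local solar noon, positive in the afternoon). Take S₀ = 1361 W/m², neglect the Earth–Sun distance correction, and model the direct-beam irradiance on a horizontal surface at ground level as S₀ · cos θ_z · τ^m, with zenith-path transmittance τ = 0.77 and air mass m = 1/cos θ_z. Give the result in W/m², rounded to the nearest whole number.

854 W/m²

With φ = -50.7°, δ = -22.9°, H = -19.00°: sin φ sin δ = 0.3011, cos φ cos δ cos H = 0.5517, so cos θ_z = 0.8528.
Air mass m = 1/cos θ_z = 1/0.8528 = 1.173; τ^m = 0.77^1.173 = 0.7360.
Surface direct beam = 1361 × 0.8528 × 0.7360 = 854.25 W/m².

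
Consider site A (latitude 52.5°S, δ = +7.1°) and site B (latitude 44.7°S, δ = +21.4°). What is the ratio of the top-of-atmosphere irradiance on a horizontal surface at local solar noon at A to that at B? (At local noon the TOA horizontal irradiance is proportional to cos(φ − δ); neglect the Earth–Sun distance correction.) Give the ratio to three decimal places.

1.249

A: cos θ_z = cos(-52.5° − (7.1°)) = 0.5060.
B: cos θ_z = cos(-44.7° − (21.4°)) = 0.4051.
Ratio A/B = 0.5060 / 0.4051 = 1.2491.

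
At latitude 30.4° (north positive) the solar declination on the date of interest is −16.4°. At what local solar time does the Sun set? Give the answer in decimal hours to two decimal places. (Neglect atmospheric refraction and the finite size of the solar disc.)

cos H_s = −tan(30.4°) · tan(-16.4°) = 0.1727, so H_s = arccos(0.1727) = 80.06°.
Sunset is at 12 + H_s/15 = 12 + 5.337 = 17.337 h local solar time.

17.34 h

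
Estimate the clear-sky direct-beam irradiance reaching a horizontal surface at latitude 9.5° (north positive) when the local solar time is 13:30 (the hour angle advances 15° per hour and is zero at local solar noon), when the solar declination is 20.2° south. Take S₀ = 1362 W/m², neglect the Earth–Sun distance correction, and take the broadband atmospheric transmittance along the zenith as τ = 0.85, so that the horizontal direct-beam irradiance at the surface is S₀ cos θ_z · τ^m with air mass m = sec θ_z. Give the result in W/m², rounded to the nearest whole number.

887 W/m²

Hour angle H = 15° × (13.5 − 12) = 22.50°.
cos θ_z = sin φ sin δ + cos φ cos δ cos H = (0.1650)(-0.3453) + (0.9863)(0.9385)(0.9239) = 0.7982.
Air mass m = 1/cos θ_z = 1/0.7982 = 1.253; τ^m = 0.85^1.253 = 0.8158.
Surface direct beam = 1362 × 0.7982 × 0.8158 = 886.90 W/m².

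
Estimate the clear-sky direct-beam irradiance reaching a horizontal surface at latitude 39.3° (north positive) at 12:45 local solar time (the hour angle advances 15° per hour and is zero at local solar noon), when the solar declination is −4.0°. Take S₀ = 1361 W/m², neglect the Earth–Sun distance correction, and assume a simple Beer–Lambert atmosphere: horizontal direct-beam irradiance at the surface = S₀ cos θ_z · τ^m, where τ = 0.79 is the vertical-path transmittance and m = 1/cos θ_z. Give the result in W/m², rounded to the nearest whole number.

Hour angle H = 15° × (12.75 − 12) = 11.25°.
cos θ_z = sin φ sin δ + cos φ cos δ cos H = (0.6334)(-0.0698) + (0.7738)(0.9976)(0.9808) = 0.7129.
Air mass m = 1/cos θ_z = 1/0.7129 = 1.403; τ^m = 0.79^1.403 = 0.7184.
Surface direct beam = 1361 × 0.7129 × 0.7184 = 697.03 W/m².

697 W/m²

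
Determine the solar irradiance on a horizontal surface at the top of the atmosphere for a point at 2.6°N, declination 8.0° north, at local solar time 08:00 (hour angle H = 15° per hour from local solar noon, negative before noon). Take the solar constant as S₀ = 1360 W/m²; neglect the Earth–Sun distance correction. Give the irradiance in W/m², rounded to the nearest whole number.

Hour angle H = 15° × (8 − 12) = -60.00°.
cos θ_z = sin(2.6°) sin(8.0°) + cos(2.6°) cos(8.0°) cos(-60.00°) = 0.0063 + 0.4946 = 0.5009.
Top-of-atmosphere irradiance = S₀ cos θ_z = 1360 × 0.5009 = 681.22 W/m².

681 W/m²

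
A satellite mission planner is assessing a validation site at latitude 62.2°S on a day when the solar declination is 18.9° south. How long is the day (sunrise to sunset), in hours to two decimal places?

17.40 hours

The sunset hour angle satisfies cos H_s = −tan φ tan δ = -0.6494, giving H_s = 130.50°.
Day length = 2 H_s / 15° h⁻¹ = 261.00° / 15 = 17.400 h.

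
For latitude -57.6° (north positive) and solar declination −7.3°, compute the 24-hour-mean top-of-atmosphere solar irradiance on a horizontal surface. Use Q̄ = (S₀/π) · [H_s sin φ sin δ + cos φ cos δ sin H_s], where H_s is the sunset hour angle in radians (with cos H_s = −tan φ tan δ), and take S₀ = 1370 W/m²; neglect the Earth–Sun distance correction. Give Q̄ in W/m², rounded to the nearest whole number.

The sunset hour angle satisfies cos H_s = −tan φ tan δ = -0.2019, giving H_s = 101.65°. In radians, H_s = 1.7741.
H_s sin φ sin δ = 1.7741 × -0.8443 × -0.1271 = 0.1904.
cos φ cos δ sin H_s = 0.5358 × 0.9919 × 0.9794 = 0.5205.
Q̄ = (1370/π) × (0.1904 + 0.5205) = 436.08 × 0.7109 = 310.01 W/m².

310 W/m²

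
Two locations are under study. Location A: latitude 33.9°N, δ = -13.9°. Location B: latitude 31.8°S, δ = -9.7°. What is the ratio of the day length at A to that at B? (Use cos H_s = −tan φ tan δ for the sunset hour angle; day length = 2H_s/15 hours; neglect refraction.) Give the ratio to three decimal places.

0.837

A: H_s = arccos(−tan 33.9° · tan -13.9°) = 80.43°, so 2H_s/15 = 10.7240 h.
B: H_s = arccos(−tan -31.8° · tan -9.7°) = 96.08°, so 2H_s/15 = 12.8107 h.
Ratio A/B = 10.7240 / 12.8107 = 0.8371.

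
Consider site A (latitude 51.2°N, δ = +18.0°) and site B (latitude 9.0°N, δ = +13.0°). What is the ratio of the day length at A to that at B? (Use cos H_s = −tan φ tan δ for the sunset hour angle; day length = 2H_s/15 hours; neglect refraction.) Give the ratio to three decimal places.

1.236

A: H_s = arccos(−tan 51.2° · tan 18.0°) = 113.84°, so 2H_s/15 = 15.1787 h.
B: H_s = arccos(−tan 9.0° · tan 13.0°) = 92.10°, so 2H_s/15 = 12.2800 h.
Ratio A/B = 15.1787 / 12.2800 = 1.2361.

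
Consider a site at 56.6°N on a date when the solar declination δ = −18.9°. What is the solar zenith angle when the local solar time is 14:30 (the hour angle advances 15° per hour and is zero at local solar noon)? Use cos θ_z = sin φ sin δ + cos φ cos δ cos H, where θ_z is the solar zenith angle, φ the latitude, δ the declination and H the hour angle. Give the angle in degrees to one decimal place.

81.8°

Hour angle H = 15° × (14.5 − 12) = 37.50°.
With φ = 56.6°, δ = -18.9°, H = 37.50°: sin φ sin δ = -0.2704, cos φ cos δ cos H = 0.4132, so cos θ_z = 0.1428.
θ_z = arccos(0.1428) = 81.79°.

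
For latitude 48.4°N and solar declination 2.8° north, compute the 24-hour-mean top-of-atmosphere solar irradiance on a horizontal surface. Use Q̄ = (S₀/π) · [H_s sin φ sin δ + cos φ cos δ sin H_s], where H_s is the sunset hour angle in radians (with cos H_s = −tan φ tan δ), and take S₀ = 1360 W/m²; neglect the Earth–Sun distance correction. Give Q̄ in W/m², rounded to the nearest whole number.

cos H_s = −tan(48.4°) · tan(2.8°) = -0.0551, so H_s = arccos(-0.0551) = 93.16°. In radians, H_s = 1.6259.
H_s sin φ sin δ = 1.6259 × 0.7478 × 0.0488 = 0.0593.
cos φ cos δ sin H_s = 0.6639 × 0.9988 × 0.9985 = 0.6621.
Q̄ = (1360/π) × (0.0593 + 0.6621) = 432.90 × 0.7214 = 312.29 W/m².

312 W/m²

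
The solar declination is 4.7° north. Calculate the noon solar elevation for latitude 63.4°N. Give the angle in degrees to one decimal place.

At local solar noon the hour angle is zero, so the elevation is 90° − |φ − δ| = 90° − |63.4° − (4.7°)| = 90° − 58.7° = 31.3°.

31.3°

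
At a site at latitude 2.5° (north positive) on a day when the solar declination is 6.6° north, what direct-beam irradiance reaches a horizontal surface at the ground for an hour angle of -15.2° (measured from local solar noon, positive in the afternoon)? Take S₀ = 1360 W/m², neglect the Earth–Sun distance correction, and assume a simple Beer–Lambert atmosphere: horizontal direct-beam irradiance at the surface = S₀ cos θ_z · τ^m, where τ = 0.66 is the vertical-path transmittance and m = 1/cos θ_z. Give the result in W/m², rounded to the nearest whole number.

cos θ_z = sin(2.5°) sin(6.6°) + cos(2.5°) cos(6.6°) cos(-15.20°) = 0.0050 + 0.9577 = 0.9627.
Air mass m = 1/cos θ_z = 1/0.9627 = 1.039; τ^m = 0.66^1.039 = 0.6494.
Surface direct beam = 1360 × 0.9627 × 0.6494 = 850.24 W/m².

850 W/m²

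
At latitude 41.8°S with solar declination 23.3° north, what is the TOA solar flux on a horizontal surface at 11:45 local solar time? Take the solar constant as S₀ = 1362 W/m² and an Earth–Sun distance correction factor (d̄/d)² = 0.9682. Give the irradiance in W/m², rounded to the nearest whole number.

553 W/m²

Hour angle H = 15° × (11.75 − 12) = -3.75°.
With φ = -41.8°, δ = 23.3°, H = -3.75°: sin φ sin δ = -0.2636, cos φ cos δ cos H = 0.6832, so cos θ_z = 0.4196.
Top-of-atmosphere irradiance = S₀ (d̄/d)² cos θ_z = 1362 × 0.9682 × 0.4196 = 553.32 W/m².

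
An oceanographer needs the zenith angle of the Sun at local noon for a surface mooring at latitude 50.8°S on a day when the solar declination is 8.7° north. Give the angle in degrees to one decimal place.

59.5°

At local solar noon the hour angle is zero, so the zenith angle is |φ − δ| = |-50.8° − (8.7°)| = 59.5°.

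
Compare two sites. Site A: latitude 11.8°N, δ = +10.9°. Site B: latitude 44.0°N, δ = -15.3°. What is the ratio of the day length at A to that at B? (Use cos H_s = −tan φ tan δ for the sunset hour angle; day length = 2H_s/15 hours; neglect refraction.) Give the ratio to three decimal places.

1.236

A: H_s = arccos(−tan 11.8° · tan 10.9°) = 92.31°, so 2H_s/15 = 12.3080 h.
B: H_s = arccos(−tan 44.0° · tan -15.3°) = 74.68°, so 2H_s/15 = 9.9573 h.
Ratio A/B = 12.3080 / 9.9573 = 1.2361.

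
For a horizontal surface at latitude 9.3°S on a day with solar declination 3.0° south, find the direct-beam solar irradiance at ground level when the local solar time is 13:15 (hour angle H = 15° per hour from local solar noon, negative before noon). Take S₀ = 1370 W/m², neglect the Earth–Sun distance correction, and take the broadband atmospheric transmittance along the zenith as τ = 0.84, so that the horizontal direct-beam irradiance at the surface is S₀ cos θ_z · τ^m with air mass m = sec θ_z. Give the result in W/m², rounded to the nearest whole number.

1072 W/m²

Hour angle H = 15° × (13.25 − 12) = 18.75°.
With φ = -9.3°, δ = -3.0°, H = 18.75°: sin φ sin δ = 0.0085, cos φ cos δ cos H = 0.9332, so cos θ_z = 0.9417.
Air mass m = 1/cos θ_z = 1/0.9417 = 1.062; τ^m = 0.84^1.062 = 0.8310.
Surface direct beam = 1370 × 0.9417 × 0.8310 = 1072.10 W/m².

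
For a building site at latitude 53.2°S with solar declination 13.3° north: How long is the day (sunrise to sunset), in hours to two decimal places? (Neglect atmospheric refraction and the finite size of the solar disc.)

The sunset hour angle satisfies cos H_s = −tan φ tan δ = 0.3160, giving H_s = 71.58°.
Day length = 2 H_s / 15° h⁻¹ = 143.16° / 15 = 9.544 h.

9.54 hours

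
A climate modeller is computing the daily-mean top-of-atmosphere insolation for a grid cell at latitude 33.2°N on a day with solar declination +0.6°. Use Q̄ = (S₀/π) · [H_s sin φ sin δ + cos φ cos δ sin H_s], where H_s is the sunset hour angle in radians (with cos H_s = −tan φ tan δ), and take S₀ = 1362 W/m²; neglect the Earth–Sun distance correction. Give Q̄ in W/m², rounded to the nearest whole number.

367 W/m²

The sunset hour angle satisfies cos H_s = −tan φ tan δ = -0.0069, giving H_s = 90.40°. In radians, H_s = 1.5778.
H_s sin φ sin δ = 1.5778 × 0.5476 × 0.0105 = 0.0091.
cos φ cos δ sin H_s = 0.8368 × 0.9999 × 1.0000 = 0.8367.
Q̄ = (1362/π) × (0.0091 + 0.8367) = 433.54 × 0.8458 = 366.69 W/m².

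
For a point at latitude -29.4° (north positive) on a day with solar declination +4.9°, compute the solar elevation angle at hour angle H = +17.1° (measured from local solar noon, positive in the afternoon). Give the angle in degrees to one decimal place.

52.0°

cos θ_z = sin(-29.4°) sin(4.9°) + cos(-29.4°) cos(4.9°) cos(17.10°) = -0.0419 + 0.8297 = 0.7878.
θ_z = arccos(0.7878) = 38.02°, so the elevation is 90° − 38.02° = 51.98°.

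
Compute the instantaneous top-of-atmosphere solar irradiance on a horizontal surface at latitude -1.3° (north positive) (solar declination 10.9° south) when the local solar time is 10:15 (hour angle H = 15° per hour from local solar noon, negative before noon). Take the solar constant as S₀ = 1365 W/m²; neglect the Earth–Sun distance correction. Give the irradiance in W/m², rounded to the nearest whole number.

Hour angle H = 15° × (10.25 − 12) = -26.25°.
With φ = -1.3°, δ = -10.9°, H = -26.25°: sin φ sin δ = 0.0043, cos φ cos δ cos H = 0.8805, so cos θ_z = 0.8848.
Top-of-atmosphere irradiance = S₀ cos θ_z = 1365 × 0.8848 = 1207.75 W/m².

1208 W/m²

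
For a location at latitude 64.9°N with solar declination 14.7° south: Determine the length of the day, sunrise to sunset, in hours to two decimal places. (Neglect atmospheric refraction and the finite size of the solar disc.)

The sunset hour angle satisfies cos H_s = −tan φ tan δ = 0.5600, giving H_s = 55.94°.
Day length = 2 H_s / 15° h⁻¹ = 111.88° / 15 = 7.459 h.

7.46 hours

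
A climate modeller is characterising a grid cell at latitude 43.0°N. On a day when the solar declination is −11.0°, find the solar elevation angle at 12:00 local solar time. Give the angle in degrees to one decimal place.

36.0°

Hour angle H = 15° × (12 − 12) = 0.00°.
With φ = 43.0°, δ = -11.0°, H = 0.00°: sin φ sin δ = -0.1301, cos φ cos δ cos H = 0.7179, so cos θ_z = 0.5878.
θ_z = arccos(0.5878) = 54.00°, so the elevation is 90° − 54.00° = 36.00°.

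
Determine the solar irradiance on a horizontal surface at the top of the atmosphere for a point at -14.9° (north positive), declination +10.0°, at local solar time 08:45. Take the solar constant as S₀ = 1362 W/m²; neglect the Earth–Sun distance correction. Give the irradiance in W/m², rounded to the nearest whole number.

Hour angle H = 15° × (8.75 − 12) = -48.75°.
cos θ_z = sin φ sin δ + cos φ cos δ cos H = (-0.2571)(0.1736) + (0.9664)(0.9848)(0.6593) = 0.5828.
Top-of-atmosphere irradiance = S₀ cos θ_z = 1362 × 0.5828 = 793.77 W/m².

794 W/m²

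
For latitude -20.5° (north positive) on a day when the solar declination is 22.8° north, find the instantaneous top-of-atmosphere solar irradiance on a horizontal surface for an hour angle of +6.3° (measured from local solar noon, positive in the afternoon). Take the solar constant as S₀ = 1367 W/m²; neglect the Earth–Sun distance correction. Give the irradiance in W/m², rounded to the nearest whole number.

988 W/m²

cos θ_z = sin φ sin δ + cos φ cos δ cos H = (-0.3502)(0.3875) + (0.9367)(0.9219)(0.9940) = 0.7227.
Top-of-atmosphere irradiance = S₀ cos θ_z = 1367 × 0.7227 = 987.93 W/m².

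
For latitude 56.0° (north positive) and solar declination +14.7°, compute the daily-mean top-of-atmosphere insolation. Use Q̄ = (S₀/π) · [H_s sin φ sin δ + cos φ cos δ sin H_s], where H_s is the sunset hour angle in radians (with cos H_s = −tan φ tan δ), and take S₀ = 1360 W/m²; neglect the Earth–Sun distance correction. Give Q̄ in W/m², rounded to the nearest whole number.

cos H_s = −tan(56.0°) · tan(14.7°) = -0.3889, so H_s = arccos(-0.3889) = 112.89°. In radians, H_s = 1.9703.
H_s sin φ sin δ = 1.9703 × 0.8290 × 0.2538 = 0.4146.
cos φ cos δ sin H_s = 0.5592 × 0.9673 × 0.9213 = 0.4983.
Q̄ = (1360/π) × (0.4146 + 0.4983) = 432.90 × 0.9129 = 395.19 W/m².

395 W/m²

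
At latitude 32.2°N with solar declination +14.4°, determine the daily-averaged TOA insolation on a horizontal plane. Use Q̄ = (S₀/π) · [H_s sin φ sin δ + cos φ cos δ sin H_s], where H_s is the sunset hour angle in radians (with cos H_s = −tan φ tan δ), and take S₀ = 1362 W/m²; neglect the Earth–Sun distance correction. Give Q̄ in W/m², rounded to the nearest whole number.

cos H_s = −tan(32.2°) · tan(14.4°) = -0.1617, so H_s = arccos(-0.1617) = 99.31°. In radians, H_s = 1.7333.
H_s sin φ sin δ = 1.7333 × 0.5329 × 0.2487 = 0.2297.
cos φ cos δ sin H_s = 0.8462 × 0.9686 × 0.9868 = 0.8088.
Q̄ = (1362/π) × (0.2297 + 0.8088) = 433.54 × 1.0385 = 450.23 W/m².

450 W/m²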